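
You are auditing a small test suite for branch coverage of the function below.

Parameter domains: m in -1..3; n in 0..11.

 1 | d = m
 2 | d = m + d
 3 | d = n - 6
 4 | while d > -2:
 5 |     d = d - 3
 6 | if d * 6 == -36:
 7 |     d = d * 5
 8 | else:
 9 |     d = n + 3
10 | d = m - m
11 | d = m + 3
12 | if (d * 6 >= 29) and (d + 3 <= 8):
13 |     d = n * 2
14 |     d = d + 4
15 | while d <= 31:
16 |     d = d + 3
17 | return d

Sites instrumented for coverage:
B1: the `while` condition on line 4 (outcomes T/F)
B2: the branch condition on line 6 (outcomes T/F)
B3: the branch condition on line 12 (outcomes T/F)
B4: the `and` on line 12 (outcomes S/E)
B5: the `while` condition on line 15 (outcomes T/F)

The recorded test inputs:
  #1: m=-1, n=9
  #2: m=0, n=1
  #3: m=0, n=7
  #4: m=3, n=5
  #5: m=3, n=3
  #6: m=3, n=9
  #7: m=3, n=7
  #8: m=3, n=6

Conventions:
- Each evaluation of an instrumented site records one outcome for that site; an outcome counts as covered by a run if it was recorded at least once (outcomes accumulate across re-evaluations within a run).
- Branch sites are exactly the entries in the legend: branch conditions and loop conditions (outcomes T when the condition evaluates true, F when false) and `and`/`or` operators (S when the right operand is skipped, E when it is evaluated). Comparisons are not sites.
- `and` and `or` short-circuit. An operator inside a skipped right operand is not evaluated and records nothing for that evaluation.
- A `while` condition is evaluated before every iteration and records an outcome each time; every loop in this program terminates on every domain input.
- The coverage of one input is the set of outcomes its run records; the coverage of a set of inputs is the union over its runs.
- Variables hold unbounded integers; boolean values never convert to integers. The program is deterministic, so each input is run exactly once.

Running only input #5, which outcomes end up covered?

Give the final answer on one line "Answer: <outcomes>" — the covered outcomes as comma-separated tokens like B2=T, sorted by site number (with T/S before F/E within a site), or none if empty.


Tracing the run of input #5 (m=3, n=3):
  B1->F, B2->F, B4->E, B3->F, B5->T, B5->T, B5->T, B5->T, B5->T, B5->T
  B5->T, B5->T, B5->T, B5->F
collecting distinct outcomes: B1=F, B2=F, B3=F, B4=E, B5=T, B5=F
Answer: B1=F, B2=F, B3=F, B4=E, B5=T, B5=F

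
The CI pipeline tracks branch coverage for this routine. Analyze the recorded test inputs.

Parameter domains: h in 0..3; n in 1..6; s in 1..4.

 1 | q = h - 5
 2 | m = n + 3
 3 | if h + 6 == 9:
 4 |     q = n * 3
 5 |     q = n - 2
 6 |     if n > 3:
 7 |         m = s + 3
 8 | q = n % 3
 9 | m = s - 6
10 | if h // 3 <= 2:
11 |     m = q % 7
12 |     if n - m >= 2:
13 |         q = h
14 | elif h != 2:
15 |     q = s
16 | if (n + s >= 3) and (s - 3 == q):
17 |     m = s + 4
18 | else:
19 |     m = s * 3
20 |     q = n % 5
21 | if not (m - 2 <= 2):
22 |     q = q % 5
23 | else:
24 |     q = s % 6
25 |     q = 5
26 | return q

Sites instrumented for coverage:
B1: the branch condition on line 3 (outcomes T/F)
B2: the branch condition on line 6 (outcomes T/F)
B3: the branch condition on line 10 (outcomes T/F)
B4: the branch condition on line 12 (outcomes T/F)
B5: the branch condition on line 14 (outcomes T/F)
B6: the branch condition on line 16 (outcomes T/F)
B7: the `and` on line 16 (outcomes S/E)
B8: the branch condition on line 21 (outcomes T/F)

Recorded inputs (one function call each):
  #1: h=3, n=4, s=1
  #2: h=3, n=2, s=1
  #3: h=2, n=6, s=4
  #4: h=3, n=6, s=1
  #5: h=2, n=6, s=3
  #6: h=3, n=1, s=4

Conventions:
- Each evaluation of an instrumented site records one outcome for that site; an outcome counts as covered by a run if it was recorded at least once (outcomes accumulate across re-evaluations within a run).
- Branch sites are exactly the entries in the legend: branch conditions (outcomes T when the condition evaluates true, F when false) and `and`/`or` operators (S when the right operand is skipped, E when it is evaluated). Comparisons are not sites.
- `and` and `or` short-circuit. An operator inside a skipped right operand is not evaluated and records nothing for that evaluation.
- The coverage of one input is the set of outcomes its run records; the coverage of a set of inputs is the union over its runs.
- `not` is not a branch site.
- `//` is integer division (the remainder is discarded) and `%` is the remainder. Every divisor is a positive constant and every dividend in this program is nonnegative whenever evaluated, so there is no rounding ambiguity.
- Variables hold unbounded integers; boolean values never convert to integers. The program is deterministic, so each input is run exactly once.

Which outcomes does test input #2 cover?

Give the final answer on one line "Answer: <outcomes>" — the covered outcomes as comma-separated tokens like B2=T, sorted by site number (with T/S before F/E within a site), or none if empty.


Event log for input #2 (h=3, n=2, s=1):
  B1->T, B2->F, B3->T, B4->F, B7->E, B6->F, B8->F
deduplicating events, the covered set is: B1=T, B2=F, B3=T, B4=F, B6=F, B7=E, B8=F
Answer: B1=T, B2=F, B3=T, B4=F, B6=F, B7=E, B8=F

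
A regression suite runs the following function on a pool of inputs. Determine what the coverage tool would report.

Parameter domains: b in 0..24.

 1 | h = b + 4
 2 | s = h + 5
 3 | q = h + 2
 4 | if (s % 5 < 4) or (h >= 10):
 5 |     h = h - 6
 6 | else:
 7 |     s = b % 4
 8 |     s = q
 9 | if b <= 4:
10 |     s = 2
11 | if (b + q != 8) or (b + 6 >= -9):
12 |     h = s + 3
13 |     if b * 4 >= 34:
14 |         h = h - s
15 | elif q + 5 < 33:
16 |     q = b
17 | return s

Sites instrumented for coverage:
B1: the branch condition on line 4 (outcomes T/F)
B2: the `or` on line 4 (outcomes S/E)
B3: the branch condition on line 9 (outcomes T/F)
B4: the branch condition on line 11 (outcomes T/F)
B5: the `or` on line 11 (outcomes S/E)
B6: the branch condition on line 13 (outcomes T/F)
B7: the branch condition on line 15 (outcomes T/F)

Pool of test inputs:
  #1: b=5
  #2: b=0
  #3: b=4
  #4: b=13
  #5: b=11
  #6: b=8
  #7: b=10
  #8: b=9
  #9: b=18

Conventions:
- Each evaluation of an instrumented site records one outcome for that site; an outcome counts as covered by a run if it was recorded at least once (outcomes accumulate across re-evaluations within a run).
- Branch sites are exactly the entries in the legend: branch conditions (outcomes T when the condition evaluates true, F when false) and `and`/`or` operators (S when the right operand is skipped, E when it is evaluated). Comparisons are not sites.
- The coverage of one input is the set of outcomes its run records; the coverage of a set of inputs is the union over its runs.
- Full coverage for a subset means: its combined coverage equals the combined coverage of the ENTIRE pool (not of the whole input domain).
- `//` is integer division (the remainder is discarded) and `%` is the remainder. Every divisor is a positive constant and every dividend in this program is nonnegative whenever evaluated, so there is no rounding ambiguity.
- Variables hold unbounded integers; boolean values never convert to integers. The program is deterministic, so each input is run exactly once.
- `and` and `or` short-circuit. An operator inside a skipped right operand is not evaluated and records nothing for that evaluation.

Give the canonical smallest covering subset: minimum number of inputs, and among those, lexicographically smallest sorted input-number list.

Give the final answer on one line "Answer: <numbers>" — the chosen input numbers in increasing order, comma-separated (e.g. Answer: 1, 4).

#1 (b=5) -> B2->E, B1->F, B3->F, B5->S, B4->T, B6->F; covered: B1=F, B2=E, B3=F, B4=T, B5=S, B6=F
#2 (b=0) -> B2->E, B1->F, B3->T, B5->S, B4->T, B6->F; covered: B1=F, B2=E, B3=T, B4=T, B5=S, B6=F
#3 (b=4) -> B2->S, B1->T, B3->T, B5->S, B4->T, B6->F; covered: B1=T, B2=S, B3=T, B4=T, B5=S, B6=F
#4 (b=13) -> B2->S, B1->T, B3->F, B5->S, B4->T, B6->T; covered: B1=T, B2=S, B3=F, B4=T, B5=S, B6=T
#5 (b=11) -> B2->S, B1->T, B3->F, B5->S, B4->T, B6->T; covered: B1=T, B2=S, B3=F, B4=T, B5=S, B6=T
#6 (b=8) -> B2->S, B1->T, B3->F, B5->S, B4->T, B6->F; covered: B1=T, B2=S, B3=F, B4=T, B5=S, B6=F
#7 (b=10) -> B2->E, B1->T, B3->F, B5->S, B4->T, B6->T; covered: B1=T, B2=E, B3=F, B4=T, B5=S, B6=T
#8 (b=9) -> B2->S, B1->T, B3->F, B5->S, B4->T, B6->T; covered: B1=T, B2=S, B3=F, B4=T, B5=S, B6=T
#9 (b=18) -> B2->S, B1->T, B3->F, B5->S, B4->T, B6->T; covered: B1=T, B2=S, B3=F, B4=T, B5=S, B6=T
the full pool covers 10 outcomes: B1=T, B1=F, B2=S, B2=E, B3=T, B3=F, B4=T, B5=S, B6=T, B6=F
checked all size-1 subsets: none covers 10 outcomes (max 6/10)
the canonical winner is {2, 4}: size 2, full 10-outcome coverage, earliest index list among size-2 covers

Answer: 2, 4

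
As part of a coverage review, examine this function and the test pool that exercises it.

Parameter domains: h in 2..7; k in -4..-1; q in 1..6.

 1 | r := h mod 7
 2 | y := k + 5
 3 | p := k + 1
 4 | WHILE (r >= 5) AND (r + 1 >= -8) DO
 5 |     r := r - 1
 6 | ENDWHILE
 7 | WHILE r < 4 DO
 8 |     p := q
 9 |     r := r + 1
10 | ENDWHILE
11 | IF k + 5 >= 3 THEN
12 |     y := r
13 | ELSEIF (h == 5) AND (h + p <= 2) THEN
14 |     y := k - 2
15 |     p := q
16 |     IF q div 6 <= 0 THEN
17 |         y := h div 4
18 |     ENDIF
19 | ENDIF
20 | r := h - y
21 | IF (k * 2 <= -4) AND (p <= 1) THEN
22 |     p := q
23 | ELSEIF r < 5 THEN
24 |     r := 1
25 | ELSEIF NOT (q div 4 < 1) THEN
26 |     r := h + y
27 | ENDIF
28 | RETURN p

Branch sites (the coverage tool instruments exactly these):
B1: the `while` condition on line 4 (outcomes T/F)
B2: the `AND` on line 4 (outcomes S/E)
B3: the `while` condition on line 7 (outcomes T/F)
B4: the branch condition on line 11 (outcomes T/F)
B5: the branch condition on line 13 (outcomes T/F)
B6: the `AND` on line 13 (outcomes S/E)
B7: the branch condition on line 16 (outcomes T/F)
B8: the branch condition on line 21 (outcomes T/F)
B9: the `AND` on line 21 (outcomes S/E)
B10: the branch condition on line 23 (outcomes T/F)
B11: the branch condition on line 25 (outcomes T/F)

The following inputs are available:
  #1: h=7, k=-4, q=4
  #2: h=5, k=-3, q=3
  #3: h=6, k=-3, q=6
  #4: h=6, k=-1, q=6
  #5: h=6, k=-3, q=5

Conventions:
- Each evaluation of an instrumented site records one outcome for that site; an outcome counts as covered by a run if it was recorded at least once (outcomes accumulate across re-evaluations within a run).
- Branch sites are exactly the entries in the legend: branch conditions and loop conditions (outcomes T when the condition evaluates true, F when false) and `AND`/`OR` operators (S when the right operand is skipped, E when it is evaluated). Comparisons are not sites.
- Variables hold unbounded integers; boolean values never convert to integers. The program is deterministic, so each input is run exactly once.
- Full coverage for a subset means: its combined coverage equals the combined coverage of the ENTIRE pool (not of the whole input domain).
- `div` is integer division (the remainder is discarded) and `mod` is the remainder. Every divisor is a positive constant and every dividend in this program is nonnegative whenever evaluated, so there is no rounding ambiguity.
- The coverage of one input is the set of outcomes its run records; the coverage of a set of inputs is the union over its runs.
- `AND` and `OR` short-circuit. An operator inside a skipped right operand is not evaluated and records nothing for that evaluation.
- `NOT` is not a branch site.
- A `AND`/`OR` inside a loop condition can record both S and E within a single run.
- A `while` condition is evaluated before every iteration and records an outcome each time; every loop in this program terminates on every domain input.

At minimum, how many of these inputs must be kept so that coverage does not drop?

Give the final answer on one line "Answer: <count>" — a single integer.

input #1 (h=7, k=-4, q=4): events B2->S, B1->F, B3->T, B3->T, B3->T, B3->T, B3->F, B4->F, B6->S, B5->F, B9->E, B8->F, B10->F, B11->T; covers B1=F, B2=S, B3=T, B3=F, B4=F, B5=F, B6=S, B8=F, B9=E, B10=F, B11=T
input #2 (h=5, k=-3, q=3): events B2->E, B1->T, B2->S, B1->F, B3->F, B4->F, B6->E, B5->F, B9->E, B8->T; covers B1=T, B1=F, B2=S, B2=E, B3=F, B4=F, B5=F, B6=E, B8=T, B9=E
input #3 (h=6, k=-3, q=6): events B2->E, B1->T, B2->E, B1->T, B2->S, B1->F, B3->F, B4->F, B6->S, B5->F, B9->E, B8->T; covers B1=T, B1=F, B2=S, B2=E, B3=F, B4=F, B5=F, B6=S, B8=T, B9=E
input #4 (h=6, k=-1, q=6): events B2->E, B1->T, B2->E, B1->T, B2->S, B1->F, B3->F, B4->T, B9->S, B8->F, B10->T; covers B1=T, B1=F, B2=S, B2=E, B3=F, B4=T, B8=F, B9=S, B10=T
input #5 (h=6, k=-3, q=5): events B2->E, B1->T, B2->E, B1->T, B2->S, B1->F, B3->F, B4->F, B6->S, B5->F, B9->E, B8->T; covers B1=T, B1=F, B2=S, B2=E, B3=F, B4=F, B5=F, B6=S, B8=T, B9=E
together the pool reaches 18 outcomes: B1=T, B1=F, B2=S, B2=E, B3=T, B3=F, B4=T, B4=F, B5=F, B6=S, B6=E, B8=T, B8=F, B9=S, B9=E, B10=T, B10=F, B11=T
every size-1 subset falls short of the 18 outcomes (best: 11/18)
every size-2 subset falls short of the 18 outcomes (best: 16/18)
at size 3, {1, 2, 4} reaches all 18 outcomes; every lexicographically earlier size-3 subset fails

Answer: 3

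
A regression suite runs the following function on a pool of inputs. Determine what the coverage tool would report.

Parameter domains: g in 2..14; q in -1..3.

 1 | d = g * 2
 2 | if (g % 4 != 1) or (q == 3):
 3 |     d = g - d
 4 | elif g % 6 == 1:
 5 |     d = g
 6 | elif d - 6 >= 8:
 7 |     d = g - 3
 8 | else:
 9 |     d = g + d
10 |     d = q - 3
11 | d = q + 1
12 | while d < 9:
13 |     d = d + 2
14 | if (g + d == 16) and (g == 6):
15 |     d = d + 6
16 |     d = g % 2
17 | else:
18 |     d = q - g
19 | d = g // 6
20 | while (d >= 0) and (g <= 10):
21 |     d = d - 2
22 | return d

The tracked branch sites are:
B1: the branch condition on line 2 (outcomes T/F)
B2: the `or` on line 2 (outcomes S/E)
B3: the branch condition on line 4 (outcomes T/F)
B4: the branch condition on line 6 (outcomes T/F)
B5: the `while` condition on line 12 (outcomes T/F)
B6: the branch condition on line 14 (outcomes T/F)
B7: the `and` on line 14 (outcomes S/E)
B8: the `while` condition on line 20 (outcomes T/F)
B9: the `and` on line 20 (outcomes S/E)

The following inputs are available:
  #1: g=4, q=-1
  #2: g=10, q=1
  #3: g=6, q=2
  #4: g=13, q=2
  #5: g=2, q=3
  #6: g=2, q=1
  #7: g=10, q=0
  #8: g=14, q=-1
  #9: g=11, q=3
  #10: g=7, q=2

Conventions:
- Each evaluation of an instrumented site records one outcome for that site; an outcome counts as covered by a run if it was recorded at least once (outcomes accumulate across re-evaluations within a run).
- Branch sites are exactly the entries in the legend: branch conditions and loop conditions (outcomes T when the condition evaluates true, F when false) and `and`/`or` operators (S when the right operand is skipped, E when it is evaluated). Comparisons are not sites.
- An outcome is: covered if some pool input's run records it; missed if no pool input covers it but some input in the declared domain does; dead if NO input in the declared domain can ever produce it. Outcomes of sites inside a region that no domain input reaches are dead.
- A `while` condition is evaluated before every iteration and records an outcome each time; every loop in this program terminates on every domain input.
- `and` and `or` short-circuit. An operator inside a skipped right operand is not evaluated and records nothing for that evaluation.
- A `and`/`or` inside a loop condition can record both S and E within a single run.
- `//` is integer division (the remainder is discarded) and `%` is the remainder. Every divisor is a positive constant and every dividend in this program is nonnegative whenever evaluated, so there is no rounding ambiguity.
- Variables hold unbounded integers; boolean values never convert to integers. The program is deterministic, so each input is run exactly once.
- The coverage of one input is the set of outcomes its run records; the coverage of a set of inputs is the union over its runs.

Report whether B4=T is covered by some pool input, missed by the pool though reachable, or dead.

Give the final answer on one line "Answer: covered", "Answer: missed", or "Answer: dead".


no pool input records B4=T
but domain input (g=9, q=-1) does record it -> reachable, so missed
Answer: missed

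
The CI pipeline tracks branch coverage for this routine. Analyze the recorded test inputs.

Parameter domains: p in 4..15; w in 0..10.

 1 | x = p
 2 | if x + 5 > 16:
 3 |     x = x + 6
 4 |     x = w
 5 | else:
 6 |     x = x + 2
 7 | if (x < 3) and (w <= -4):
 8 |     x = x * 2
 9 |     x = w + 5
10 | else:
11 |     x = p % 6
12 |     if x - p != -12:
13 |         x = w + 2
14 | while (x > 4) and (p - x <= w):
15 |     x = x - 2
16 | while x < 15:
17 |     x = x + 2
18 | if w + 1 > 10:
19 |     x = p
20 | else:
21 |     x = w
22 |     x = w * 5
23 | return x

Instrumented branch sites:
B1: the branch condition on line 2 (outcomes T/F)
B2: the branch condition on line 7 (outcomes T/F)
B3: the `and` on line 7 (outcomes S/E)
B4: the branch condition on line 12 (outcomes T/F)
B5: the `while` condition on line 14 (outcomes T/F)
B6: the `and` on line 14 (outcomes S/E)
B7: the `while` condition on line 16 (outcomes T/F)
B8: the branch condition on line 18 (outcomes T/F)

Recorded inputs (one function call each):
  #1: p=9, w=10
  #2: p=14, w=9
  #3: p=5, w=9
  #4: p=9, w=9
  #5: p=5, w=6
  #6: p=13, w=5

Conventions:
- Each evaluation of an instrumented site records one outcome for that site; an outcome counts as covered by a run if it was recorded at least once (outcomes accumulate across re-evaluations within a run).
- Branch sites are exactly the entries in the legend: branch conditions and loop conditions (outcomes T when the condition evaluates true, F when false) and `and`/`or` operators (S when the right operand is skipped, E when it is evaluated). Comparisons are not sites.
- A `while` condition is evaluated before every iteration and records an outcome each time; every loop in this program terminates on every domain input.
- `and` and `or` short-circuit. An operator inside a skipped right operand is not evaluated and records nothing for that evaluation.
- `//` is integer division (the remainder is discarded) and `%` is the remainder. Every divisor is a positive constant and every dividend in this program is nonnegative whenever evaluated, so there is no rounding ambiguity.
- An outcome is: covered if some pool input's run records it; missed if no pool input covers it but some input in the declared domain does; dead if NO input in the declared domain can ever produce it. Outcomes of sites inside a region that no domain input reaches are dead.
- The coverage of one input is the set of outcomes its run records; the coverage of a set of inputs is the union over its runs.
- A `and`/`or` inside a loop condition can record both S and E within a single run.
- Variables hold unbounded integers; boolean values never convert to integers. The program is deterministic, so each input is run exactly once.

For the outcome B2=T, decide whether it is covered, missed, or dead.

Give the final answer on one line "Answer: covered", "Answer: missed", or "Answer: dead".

no pool input records B2=T
checking all 132 inputs in the declared domain: B2=T is never recorded -> dead

Answer: dead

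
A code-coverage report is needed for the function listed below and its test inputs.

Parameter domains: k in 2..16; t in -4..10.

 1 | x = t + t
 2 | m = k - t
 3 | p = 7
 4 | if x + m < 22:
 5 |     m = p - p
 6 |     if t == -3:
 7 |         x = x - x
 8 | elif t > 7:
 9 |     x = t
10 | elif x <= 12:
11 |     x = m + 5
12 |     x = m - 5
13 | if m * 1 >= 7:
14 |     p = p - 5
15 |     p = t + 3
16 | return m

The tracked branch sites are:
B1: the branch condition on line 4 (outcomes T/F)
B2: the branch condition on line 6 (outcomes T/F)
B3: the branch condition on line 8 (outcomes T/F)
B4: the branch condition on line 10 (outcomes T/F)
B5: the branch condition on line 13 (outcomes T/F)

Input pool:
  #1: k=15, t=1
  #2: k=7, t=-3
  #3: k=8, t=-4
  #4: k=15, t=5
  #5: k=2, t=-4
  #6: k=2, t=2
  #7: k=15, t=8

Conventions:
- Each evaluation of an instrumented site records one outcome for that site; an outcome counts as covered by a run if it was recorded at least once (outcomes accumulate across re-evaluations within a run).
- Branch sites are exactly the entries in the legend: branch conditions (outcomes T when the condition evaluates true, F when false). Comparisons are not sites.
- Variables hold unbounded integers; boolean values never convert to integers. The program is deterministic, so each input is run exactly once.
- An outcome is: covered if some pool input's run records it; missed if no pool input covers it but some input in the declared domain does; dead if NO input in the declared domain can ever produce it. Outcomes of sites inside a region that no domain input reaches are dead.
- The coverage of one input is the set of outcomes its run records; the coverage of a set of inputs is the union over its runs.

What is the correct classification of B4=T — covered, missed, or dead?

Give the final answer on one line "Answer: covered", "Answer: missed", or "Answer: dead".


no pool input records B4=T
but domain input (k=16, t=6) does record it -> reachable, so missed
Answer: missed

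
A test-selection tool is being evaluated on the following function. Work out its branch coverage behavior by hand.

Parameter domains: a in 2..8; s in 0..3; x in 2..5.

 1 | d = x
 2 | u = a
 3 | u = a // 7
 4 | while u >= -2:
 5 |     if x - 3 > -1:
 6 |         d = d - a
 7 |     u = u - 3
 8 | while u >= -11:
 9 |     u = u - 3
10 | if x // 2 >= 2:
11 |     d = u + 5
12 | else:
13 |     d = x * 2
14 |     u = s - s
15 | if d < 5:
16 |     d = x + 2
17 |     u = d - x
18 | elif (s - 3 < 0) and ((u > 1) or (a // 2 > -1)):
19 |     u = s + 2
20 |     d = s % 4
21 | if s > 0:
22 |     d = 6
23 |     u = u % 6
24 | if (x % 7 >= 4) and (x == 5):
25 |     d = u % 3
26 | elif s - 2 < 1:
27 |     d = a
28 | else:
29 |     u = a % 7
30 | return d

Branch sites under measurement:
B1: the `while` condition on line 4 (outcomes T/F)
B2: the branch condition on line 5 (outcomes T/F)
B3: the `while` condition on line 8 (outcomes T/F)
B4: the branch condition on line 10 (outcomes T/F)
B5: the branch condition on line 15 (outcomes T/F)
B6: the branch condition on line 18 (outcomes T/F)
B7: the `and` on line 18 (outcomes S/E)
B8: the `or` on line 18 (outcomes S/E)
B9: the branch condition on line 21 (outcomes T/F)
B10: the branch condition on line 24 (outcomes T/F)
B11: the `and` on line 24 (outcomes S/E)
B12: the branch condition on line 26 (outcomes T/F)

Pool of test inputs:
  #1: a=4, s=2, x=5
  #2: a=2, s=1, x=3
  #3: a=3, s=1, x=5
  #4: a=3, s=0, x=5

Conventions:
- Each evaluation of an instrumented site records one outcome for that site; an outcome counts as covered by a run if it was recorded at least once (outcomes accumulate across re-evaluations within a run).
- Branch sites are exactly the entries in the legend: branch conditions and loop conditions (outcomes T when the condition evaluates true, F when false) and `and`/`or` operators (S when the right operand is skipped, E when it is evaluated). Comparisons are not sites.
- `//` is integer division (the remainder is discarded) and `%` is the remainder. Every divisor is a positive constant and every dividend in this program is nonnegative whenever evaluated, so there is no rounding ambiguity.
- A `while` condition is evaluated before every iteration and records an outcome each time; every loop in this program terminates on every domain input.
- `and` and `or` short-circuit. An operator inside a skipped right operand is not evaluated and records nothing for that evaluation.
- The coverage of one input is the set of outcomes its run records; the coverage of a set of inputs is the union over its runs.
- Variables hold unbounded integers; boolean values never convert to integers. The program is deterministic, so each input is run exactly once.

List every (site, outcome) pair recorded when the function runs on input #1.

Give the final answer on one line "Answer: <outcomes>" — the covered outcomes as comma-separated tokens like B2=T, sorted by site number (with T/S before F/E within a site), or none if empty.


Event log for input #1 (a=4, s=2, x=5):
  B1->T, B2->T, B1->F, B3->T, B3->T, B3->T, B3->F, B4->T, B5->T, B9->T
  B11->E, B10->T
collecting distinct outcomes: B1=T, B1=F, B2=T, B3=T, B3=F, B4=T, B5=T, B9=T, B10=T, B11=E
Answer: B1=T, B1=F, B2=T, B3=T, B3=F, B4=T, B5=T, B9=T, B10=T, B11=E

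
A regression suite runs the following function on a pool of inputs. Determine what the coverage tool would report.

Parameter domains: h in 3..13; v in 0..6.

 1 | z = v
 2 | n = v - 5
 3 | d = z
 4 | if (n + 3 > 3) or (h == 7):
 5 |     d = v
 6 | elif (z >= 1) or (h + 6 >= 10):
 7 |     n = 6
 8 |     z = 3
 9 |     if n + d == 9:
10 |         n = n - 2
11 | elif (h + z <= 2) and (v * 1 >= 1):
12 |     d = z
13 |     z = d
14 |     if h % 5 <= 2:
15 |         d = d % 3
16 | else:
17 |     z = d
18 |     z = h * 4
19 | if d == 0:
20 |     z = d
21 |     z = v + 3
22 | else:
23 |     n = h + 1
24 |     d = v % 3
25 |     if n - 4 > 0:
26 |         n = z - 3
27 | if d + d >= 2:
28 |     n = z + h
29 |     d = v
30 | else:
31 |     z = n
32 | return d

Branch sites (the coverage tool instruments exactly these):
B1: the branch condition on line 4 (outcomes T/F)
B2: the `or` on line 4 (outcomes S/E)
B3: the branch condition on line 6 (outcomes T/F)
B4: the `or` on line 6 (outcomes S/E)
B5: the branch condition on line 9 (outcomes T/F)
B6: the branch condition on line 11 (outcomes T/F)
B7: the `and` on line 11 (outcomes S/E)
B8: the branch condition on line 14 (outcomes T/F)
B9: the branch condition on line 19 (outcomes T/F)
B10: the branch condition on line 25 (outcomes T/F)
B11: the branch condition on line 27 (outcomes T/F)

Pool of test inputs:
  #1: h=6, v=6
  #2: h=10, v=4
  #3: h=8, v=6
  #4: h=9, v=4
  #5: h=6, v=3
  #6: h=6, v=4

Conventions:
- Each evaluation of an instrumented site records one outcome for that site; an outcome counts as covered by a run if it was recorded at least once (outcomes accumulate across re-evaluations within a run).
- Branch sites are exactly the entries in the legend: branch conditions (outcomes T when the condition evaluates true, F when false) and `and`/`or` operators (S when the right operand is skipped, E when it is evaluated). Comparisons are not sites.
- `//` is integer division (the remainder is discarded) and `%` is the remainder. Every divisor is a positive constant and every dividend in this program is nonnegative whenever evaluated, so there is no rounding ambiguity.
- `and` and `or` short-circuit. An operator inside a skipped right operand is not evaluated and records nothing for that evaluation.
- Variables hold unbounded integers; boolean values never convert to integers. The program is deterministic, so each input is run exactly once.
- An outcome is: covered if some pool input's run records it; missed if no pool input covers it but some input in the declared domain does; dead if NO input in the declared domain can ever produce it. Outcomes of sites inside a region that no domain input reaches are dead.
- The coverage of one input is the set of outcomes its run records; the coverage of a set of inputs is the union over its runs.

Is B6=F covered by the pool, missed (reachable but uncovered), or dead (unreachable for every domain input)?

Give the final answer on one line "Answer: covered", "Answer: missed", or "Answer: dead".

no pool input records B6=F
but domain input (h=3, v=0) does record it -> reachable, so missed

Answer: missed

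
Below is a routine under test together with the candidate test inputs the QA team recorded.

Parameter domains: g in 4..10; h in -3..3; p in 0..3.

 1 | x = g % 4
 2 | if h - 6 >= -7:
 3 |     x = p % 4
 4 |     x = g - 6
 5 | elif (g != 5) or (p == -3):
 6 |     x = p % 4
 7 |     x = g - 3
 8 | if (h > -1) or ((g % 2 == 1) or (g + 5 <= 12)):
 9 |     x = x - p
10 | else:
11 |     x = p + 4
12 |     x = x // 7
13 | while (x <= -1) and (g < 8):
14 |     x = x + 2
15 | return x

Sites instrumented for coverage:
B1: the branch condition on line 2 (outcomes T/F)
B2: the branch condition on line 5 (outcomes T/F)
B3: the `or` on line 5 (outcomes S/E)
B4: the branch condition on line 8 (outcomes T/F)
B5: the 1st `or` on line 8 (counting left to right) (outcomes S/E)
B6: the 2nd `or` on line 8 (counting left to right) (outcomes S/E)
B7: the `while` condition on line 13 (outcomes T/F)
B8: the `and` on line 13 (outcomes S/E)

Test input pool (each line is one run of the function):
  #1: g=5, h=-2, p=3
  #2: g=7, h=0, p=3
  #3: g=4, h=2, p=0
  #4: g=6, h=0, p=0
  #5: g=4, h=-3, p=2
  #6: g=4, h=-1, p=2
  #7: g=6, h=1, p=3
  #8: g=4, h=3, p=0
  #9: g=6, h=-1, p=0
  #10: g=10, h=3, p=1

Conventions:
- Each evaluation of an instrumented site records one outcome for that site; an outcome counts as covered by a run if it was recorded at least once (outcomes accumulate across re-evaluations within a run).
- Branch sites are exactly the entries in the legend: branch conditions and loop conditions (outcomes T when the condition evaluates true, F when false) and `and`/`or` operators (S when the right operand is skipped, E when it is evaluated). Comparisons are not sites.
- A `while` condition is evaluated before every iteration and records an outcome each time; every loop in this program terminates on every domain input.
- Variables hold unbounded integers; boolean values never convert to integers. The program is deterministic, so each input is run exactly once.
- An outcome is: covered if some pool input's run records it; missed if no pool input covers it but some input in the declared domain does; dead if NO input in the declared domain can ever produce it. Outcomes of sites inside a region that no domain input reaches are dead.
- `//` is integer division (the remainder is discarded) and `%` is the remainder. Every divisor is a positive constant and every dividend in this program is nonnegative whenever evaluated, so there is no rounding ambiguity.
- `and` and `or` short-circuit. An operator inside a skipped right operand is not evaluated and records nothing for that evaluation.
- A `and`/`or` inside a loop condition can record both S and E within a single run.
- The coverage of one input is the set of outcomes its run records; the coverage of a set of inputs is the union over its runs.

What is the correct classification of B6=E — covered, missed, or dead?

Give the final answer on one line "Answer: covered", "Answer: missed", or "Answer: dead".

B6=E is recorded by pool input(s) 5, 6, 9 -> covered

Answer: covered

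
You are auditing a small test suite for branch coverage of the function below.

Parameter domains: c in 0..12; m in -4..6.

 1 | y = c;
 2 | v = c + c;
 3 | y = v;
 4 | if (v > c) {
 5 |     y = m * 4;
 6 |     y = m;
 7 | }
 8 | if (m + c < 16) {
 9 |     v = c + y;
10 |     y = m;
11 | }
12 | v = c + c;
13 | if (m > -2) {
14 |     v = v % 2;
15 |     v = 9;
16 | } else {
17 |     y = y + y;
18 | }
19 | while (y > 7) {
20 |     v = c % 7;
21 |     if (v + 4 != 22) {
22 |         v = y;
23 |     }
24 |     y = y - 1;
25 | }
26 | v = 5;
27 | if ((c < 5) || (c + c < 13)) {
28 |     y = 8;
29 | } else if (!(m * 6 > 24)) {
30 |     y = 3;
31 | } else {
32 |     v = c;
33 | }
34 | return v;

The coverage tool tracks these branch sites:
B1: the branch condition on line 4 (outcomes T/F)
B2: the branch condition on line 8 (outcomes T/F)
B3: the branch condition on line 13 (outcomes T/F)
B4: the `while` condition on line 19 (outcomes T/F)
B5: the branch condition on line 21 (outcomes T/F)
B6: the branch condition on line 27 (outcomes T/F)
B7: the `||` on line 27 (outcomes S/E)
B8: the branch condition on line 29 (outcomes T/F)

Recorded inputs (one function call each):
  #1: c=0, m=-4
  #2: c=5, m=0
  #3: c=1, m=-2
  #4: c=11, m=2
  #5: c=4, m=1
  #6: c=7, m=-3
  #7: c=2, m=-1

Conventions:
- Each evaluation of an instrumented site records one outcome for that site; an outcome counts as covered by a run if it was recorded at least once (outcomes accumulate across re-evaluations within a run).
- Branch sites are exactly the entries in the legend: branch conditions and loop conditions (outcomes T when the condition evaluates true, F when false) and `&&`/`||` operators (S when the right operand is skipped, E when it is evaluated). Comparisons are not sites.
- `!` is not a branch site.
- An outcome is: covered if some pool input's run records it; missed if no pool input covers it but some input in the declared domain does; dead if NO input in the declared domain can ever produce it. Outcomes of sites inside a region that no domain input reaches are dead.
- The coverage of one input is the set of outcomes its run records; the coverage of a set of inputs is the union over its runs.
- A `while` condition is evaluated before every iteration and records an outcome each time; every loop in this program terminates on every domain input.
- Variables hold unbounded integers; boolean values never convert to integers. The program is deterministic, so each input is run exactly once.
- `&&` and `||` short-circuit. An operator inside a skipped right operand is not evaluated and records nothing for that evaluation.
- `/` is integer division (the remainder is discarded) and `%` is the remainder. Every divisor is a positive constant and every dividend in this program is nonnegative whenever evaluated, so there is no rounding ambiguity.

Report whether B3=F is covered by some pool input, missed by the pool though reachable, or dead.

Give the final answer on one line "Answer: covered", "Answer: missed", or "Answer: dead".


B3=F is recorded by pool input(s) 1, 3, 6 -> covered
Answer: covered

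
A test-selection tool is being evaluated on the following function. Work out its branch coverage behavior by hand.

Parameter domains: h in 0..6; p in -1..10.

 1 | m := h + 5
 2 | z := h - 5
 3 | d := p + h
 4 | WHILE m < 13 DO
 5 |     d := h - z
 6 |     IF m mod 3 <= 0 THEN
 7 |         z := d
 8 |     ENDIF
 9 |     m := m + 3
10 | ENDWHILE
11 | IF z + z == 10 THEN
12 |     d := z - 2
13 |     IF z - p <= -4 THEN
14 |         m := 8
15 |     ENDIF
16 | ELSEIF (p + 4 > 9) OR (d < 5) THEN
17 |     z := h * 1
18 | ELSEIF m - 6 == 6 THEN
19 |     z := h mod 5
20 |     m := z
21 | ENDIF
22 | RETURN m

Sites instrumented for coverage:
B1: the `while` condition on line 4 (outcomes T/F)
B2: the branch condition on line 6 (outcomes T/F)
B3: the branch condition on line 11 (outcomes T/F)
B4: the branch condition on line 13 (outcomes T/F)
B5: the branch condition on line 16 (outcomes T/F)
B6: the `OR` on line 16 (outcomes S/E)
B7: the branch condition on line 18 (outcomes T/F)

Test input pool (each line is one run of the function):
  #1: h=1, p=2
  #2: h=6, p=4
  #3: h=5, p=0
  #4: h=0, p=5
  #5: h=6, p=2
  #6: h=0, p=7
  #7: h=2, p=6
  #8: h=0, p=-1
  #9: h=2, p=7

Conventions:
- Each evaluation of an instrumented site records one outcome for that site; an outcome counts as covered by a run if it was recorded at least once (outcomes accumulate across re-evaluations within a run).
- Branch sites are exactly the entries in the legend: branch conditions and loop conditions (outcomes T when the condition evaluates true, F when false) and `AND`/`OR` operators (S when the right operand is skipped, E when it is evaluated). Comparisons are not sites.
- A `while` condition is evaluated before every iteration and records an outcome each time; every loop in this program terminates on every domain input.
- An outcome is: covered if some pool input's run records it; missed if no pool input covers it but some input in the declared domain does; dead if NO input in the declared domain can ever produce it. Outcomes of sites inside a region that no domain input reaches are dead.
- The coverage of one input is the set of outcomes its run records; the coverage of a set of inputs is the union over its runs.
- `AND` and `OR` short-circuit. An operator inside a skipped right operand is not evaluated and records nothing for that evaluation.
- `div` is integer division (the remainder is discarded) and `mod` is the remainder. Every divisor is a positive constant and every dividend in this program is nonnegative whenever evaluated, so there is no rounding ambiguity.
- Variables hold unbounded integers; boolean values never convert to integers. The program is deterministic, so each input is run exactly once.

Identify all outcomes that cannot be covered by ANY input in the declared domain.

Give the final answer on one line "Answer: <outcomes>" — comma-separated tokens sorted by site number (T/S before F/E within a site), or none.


exhaustive pass over the 84-input domain:
  B7=T: never recorded by any domain input -> dead
  reachable outcomes have witnesses, e.g. B1=T (e.g. h=0, p=-1), B1=F (e.g. h=0, p=-1), B2=T (e.g. h=1, p=-1), B2=F (e.g. h=0, p=-1)
Answer: B7=T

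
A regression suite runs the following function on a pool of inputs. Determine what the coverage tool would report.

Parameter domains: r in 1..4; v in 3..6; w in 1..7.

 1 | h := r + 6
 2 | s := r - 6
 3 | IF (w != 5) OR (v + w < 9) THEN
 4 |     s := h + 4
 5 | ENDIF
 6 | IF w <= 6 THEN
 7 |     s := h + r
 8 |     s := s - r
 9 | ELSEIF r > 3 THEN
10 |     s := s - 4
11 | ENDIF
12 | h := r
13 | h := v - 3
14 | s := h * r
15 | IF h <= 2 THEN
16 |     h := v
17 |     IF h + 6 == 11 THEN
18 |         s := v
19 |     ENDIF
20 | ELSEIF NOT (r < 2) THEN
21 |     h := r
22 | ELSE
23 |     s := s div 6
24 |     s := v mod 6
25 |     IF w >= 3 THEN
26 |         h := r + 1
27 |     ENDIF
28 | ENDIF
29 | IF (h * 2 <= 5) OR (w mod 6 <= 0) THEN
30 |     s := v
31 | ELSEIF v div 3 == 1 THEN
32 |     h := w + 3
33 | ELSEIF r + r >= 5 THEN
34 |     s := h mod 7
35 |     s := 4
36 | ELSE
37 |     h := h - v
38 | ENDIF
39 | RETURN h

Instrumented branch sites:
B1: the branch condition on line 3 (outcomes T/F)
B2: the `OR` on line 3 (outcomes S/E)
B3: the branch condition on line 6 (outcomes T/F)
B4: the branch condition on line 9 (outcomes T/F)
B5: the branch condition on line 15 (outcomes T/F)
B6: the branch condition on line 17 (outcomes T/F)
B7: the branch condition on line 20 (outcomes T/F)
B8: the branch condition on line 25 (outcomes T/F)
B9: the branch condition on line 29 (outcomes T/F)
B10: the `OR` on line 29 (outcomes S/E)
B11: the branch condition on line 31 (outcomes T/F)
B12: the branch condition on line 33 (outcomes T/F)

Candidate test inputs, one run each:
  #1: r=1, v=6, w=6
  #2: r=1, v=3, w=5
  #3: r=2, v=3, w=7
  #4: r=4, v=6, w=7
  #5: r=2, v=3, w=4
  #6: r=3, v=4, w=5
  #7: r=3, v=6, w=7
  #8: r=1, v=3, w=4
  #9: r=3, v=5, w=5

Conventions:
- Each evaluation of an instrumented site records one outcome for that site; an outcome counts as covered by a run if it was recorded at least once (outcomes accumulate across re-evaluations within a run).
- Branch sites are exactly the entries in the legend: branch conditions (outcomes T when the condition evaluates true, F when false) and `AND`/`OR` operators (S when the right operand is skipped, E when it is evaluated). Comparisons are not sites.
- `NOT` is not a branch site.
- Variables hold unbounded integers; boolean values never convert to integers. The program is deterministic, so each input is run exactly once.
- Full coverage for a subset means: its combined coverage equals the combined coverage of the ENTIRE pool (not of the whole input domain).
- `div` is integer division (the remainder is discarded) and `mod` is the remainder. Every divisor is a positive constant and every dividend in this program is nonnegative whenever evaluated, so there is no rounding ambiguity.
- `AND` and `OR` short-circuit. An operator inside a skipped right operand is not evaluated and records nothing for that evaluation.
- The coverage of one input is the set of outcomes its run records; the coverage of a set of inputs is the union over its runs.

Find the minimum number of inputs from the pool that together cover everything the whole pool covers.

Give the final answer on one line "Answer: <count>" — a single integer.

input #1, r=1, v=6, w=6: events B2->S, B1->T, B3->T, B5->F, B7->F, B8->T, B10->S, B9->T; outcomes B1=T, B2=S, B3=T, B5=F, B7=F, B8=T, B9=T, B10=S
input #2, r=1, v=3, w=5: events B2->E, B1->T, B3->T, B5->T, B6->F, B10->E, B9->F, B11->T; outcomes B1=T, B2=E, B3=T, B5=T, B6=F, B9=F, B10=E, B11=T
input #3, r=2, v=3, w=7: events B2->S, B1->T, B3->F, B4->F, B5->T, B6->F, B10->E, B9->F, B11->T; outcomes B1=T, B2=S, B3=F, B4=F, B5=T, B6=F, B9=F, B10=E, B11=T
input #4, r=4, v=6, w=7: events B2->S, B1->T, B3->F, B4->T, B5->F, B7->T, B10->E, B9->F, B11->F, B12->T; outcomes B1=T, B2=S, B3=F, B4=T, B5=F, B7=T, B9=F, B10=E, B11=F, B12=T
input #5, r=2, v=3, w=4: events B2->S, B1->T, B3->T, B5->T, B6->F, B10->E, B9->F, B11->T; outcomes B1=T, B2=S, B3=T, B5=T, B6=F, B9=F, B10=E, B11=T
input #6, r=3, v=4, w=5: events B2->E, B1->F, B3->T, B5->T, B6->F, B10->E, B9->F, B11->T; outcomes B1=F, B2=E, B3=T, B5=T, B6=F, B9=F, B10=E, B11=T
input #7, r=3, v=6, w=7: events B2->S, B1->T, B3->F, B4->F, B5->F, B7->T, B10->E, B9->F, B11->F, B12->T; outcomes B1=T, B2=S, B3=F, B4=F, B5=F, B7=T, B9=F, B10=E, B11=F, B12=T
input #8, r=1, v=3, w=4: events B2->S, B1->T, B3->T, B5->T, B6->F, B10->E, B9->F, B11->T; outcomes B1=T, B2=S, B3=T, B5=T, B6=F, B9=F, B10=E, B11=T
input #9, r=3, v=5, w=5: events B2->E, B1->F, B3->T, B5->T, B6->T, B10->E, B9->F, B11->T; outcomes B1=F, B2=E, B3=T, B5=T, B6=T, B9=F, B10=E, B11=T
together the pool reaches 22 outcomes: B1=T, B1=F, B2=S, B2=E, B3=T, B3=F, B4=T, B4=F, B5=T, B5=F, B6=T, B6=F, B7=T, B7=F, B8=T, B9=T, B9=F, B10=S, B10=E, B11=T, B11=F, B12=T
size 1 is not enough: best union over all size-1 subsets is 10/22
size 2 is not enough: best union over all size-2 subsets is 16/22
size 3 is not enough: best union over all size-3 subsets is 20/22
size 4: inputs {1, 3, 4, 9} cover all 22 outcomes, and no lexicographically smaller subset of this size does

Answer: 4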